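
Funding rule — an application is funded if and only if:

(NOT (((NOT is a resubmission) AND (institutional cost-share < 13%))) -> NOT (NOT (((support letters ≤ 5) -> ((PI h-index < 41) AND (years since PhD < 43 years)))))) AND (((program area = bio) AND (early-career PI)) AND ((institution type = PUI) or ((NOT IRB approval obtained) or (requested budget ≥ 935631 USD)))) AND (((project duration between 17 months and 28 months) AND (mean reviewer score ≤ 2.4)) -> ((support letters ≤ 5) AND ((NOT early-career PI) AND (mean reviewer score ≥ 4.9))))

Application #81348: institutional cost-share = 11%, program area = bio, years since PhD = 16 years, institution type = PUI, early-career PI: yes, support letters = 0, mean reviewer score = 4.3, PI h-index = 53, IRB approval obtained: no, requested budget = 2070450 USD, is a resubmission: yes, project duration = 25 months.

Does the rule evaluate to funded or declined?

Atomic conditions:
  NOT is a resubmission: yes → false
  institutional cost-share < 13%: 11 < 13 is true
  support letters ≤ 5: 0 ≤ 5 is true
  PI h-index < 41: 53 < 41 is false
  years since PhD < 43 years: 16 < 43 is true
  program area = bio: bio == bio is true
  early-career PI: yes → true
  institution type = PUI: PUI == PUI is true
  NOT IRB approval obtained: no → true
  requested budget ≥ 935631 USD: 2070450 ≥ 935631 is true
  project duration between 17 months and 28 months: 25 in [17, 28] is true
  mean reviewer score ≤ 2.4: 4.3 ≤ 2.4 is false
  NOT early-career PI: yes → false
  mean reviewer score ≥ 4.9: 4.3 ≥ 4.9 is false
Combine:
[1.1.1] false AND true = false
[1.1] NOT false = true
[1.2.1.1.2] false AND true = false
[1.2.1.1] true → false = false
[1.2.1] NOT false = true
[1.2] NOT true = false
[1] true → false = false
[2.1] true AND true = true
[2.2.2] true OR true = true
[2.2] true OR true = true
[2] true AND true = true
[3.1] true AND false = false
[3.2.2] false AND false = false
[3.2] true AND false = false
[3] false → false (antecedent false ⇒ implication holds) = true
[root] false AND true AND true = false
Overall: false → declined

Declined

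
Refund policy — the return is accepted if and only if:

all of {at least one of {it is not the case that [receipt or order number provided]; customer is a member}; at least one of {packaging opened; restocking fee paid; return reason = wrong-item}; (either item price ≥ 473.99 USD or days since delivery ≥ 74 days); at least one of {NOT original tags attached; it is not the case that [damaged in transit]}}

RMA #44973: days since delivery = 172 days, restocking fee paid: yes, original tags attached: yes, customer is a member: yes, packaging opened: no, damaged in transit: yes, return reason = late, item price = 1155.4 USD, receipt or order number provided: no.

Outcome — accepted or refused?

Refused

Atomic conditions:
  receipt or order number provided: no → false
  customer is a member: yes → true
  packaging opened: no → false
  restocking fee paid: yes → true
  return reason = wrong-item: late == wrong-item is false
  item price ≥ 473.99 USD: 1155.4 ≥ 473.99 is true
  days since delivery ≥ 74 days: 172 ≥ 74 is true
  NOT original tags attached: yes → false
  damaged in transit: yes → true
Combine:
[1.1] NOT false = true
[1] true OR true = true
[2] false OR true OR false = true
[3] true OR true = true
[4.2] NOT true = false
[4] false OR false = false
[root] true AND true AND true AND false = false
Overall: false → refused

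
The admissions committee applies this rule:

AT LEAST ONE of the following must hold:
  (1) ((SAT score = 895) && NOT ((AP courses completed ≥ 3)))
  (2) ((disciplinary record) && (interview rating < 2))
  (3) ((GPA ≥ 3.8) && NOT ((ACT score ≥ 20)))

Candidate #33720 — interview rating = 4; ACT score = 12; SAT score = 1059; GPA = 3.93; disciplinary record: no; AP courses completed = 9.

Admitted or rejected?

Atomic conditions:
  SAT score = 895: 1059 == 895 is false
  AP courses completed ≥ 3: 9 ≥ 3 is true
  disciplinary record: no → false
  interview rating < 2: 4 < 2 is false
  GPA ≥ 3.8: 3.93 ≥ 3.8 is true
  ACT score ≥ 20: 12 ≥ 20 is false
Combine:
[1.2] NOT true = false
[1] false AND false = false
[2] false AND false = false
[3.2] NOT false = true
[3] true AND true = true
[root] false OR false OR true = true
Overall: true → admitted

Admitted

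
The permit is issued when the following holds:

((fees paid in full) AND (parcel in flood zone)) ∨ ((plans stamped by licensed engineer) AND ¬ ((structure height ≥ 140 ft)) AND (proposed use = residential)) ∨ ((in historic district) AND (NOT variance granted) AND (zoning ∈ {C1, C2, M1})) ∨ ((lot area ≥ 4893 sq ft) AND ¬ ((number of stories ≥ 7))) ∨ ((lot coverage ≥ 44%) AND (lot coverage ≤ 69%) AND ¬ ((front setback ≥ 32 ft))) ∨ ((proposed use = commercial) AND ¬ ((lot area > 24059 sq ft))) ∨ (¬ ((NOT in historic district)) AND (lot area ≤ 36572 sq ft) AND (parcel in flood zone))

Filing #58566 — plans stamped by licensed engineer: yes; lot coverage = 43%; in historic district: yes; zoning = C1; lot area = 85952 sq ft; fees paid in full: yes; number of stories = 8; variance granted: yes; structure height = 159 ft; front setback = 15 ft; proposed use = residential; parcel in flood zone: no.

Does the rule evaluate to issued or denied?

Atomic conditions:
  fees paid in full: yes → true
  parcel in flood zone: no → false
  plans stamped by licensed engineer: yes → true
  structure height ≥ 140 ft: 159 ≥ 140 is true
  proposed use = residential: residential == residential is true
  in historic district: yes → true
  NOT variance granted: yes → false
  zoning ∈ {C1, C2, M1}: C1 is in the set → true
  lot area ≥ 4893 sq ft: 85952 ≥ 4893 is true
  number of stories ≥ 7: 8 ≥ 7 is true
  lot coverage ≥ 44%: 43 ≥ 44 is false
  lot coverage ≤ 69%: 43 ≤ 69 is true
  front setback ≥ 32 ft: 15 ≥ 32 is false
  proposed use = commercial: residential == commercial is false
  lot area > 24059 sq ft: 85952 > 24059 is true
  NOT in historic district: yes → false
  lot area ≤ 36572 sq ft: 85952 ≤ 36572 is false
Combine:
[1] true AND false = false
[2.2] NOT true = false
[2] true AND false AND true = false
[3] true AND false AND true = false
[4.2] NOT true = false
[4] true AND false = false
[5.3] NOT false = true
[5] false AND true AND true = false
[6.2] NOT true = false
[6] false AND false = false
[7.1] NOT false = true
[7] true AND false AND false = false
[root] false OR false OR false OR false OR false OR false OR false = false
Overall: false → denied

Denied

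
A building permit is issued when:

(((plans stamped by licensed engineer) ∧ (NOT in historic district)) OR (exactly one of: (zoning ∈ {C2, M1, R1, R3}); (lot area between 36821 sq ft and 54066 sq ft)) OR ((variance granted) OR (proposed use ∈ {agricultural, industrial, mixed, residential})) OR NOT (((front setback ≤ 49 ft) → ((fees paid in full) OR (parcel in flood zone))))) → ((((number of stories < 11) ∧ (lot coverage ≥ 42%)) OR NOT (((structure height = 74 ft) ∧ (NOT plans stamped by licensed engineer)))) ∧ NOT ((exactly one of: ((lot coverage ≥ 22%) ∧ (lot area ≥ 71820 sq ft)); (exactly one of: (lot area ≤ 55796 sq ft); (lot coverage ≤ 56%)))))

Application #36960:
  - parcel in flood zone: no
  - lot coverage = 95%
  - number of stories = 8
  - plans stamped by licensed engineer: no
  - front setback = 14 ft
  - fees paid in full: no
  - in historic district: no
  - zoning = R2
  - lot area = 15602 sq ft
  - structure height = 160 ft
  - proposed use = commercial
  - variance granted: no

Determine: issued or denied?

Atomic conditions:
  plans stamped by licensed engineer: no → false
  NOT in historic district: no → true
  zoning ∈ {C2, M1, R1, R3}: R2 is not in the set → false
  lot area between 36821 sq ft and 54066 sq ft: 15602 in [36821, 54066] is false
  variance granted: no → false
  proposed use ∈ {agricultural, industrial, mixed, residential}: commercial is not in the set → false
  front setback ≤ 49 ft: 14 ≤ 49 is true
  fees paid in full: no → false
  parcel in flood zone: no → false
  number of stories < 11: 8 < 11 is true
  lot coverage ≥ 42%: 95 ≥ 42 is true
  structure height = 74 ft: 160 == 74 is false
  NOT plans stamped by licensed engineer: no → true
  lot coverage ≥ 22%: 95 ≥ 22 is true
  lot area ≥ 71820 sq ft: 15602 ≥ 71820 is false
  lot area ≤ 55796 sq ft: 15602 ≤ 55796 is true
  lot coverage ≤ 56%: 95 ≤ 56 is false
Combine:
[1.1] false AND true = false
[1.2] exactly-one(false, false) = false
[1.3] false OR false = false
[1.4.1.2] false OR false = false
[1.4.1] true → false = false
[1.4] NOT false = true
[1] false OR false OR false OR true = true
[2.1.1] true AND true = true
[2.1.2.1] false AND true = false
[2.1.2] NOT false = true
[2.1] true OR true = true
[2.2.1.1] true AND false = false
[2.2.1.2] exactly-one(true, false) = true
[2.2.1] exactly-one(false, true) = true
[2.2] NOT true = false
[2] true AND false = false
[root] true → false = false
Overall: false → denied

Denied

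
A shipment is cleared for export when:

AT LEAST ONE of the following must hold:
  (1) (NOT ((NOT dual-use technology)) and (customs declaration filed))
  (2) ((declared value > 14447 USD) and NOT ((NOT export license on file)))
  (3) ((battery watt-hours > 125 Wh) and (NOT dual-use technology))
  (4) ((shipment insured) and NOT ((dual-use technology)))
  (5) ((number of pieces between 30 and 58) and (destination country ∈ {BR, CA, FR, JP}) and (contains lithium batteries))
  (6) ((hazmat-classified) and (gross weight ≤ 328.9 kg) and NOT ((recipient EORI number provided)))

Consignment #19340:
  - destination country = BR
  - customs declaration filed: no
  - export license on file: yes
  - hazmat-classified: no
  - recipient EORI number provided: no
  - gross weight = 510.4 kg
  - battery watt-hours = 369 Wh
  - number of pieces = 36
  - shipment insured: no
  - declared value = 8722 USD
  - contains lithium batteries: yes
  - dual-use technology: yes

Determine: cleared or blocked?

Cleared

Atomic conditions:
  NOT dual-use technology: yes → false
  customs declaration filed: no → false
  declared value > 14447 USD: 8722 > 14447 is false
  NOT export license on file: yes → false
  battery watt-hours > 125 Wh: 369 > 125 is true
  shipment insured: no → false
  dual-use technology: yes → true
  number of pieces between 30 and 58: 36 in [30, 58] is true
  destination country ∈ {BR, CA, FR, JP}: BR is in the set → true
  contains lithium batteries: yes → true
  hazmat-classified: no → false
  gross weight ≤ 328.9 kg: 510.4 ≤ 328.9 is false
  recipient EORI number provided: no → false
Combine:
[1.1] NOT false = true
[1] true AND false = false
[2.2] NOT false = true
[2] false AND true = false
[3] true AND false = false
[4.2] NOT true = false
[4] false AND false = false
[5] true AND true AND true = true
[6.3] NOT false = true
[6] false AND false AND true = false
[root] false OR false OR false OR false OR true OR false = true
Overall: true → cleared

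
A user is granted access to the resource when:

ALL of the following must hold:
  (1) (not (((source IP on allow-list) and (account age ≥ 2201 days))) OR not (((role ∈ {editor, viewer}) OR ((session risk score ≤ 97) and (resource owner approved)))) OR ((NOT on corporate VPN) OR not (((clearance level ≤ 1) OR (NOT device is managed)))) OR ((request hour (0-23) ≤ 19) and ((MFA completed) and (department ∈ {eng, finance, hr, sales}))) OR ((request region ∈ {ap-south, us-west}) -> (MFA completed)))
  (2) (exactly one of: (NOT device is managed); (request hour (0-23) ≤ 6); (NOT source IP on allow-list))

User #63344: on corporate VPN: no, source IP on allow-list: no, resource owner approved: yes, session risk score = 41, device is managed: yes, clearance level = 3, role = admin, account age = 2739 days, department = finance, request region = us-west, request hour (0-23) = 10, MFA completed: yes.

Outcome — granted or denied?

Atomic conditions:
  source IP on allow-list: no → false
  account age ≥ 2201 days: 2739 ≥ 2201 is true
  role ∈ {editor, viewer}: admin is not in the set → false
  session risk score ≤ 97: 41 ≤ 97 is true
  resource owner approved: yes → true
  NOT on corporate VPN: no → true
  clearance level ≤ 1: 3 ≤ 1 is false
  NOT device is managed: yes → false
  request hour (0-23) ≤ 19: 10 ≤ 19 is true
  MFA completed: yes → true
  department ∈ {eng, finance, hr, sales}: finance is in the set → true
  request region ∈ {ap-south, us-west}: us-west is in the set → true
  request hour (0-23) ≤ 6: 10 ≤ 6 is false
  NOT source IP on allow-list: no → true
Combine:
[1.1.1] false AND true = false
[1.1] NOT false = true
[1.2.1.2] true AND true = true
[1.2.1] false OR true = true
[1.2] NOT true = false
[1.3.2.1] false OR false = false
[1.3.2] NOT false = true
[1.3] true OR true = true
[1.4.2] true AND true = true
[1.4] true AND true = true
[1.5] true → true = true
[1] true OR false OR true OR true OR true = true
[2] exactly-one(false, false, true) = true
[root] true AND true = true
Overall: true → granted

Granted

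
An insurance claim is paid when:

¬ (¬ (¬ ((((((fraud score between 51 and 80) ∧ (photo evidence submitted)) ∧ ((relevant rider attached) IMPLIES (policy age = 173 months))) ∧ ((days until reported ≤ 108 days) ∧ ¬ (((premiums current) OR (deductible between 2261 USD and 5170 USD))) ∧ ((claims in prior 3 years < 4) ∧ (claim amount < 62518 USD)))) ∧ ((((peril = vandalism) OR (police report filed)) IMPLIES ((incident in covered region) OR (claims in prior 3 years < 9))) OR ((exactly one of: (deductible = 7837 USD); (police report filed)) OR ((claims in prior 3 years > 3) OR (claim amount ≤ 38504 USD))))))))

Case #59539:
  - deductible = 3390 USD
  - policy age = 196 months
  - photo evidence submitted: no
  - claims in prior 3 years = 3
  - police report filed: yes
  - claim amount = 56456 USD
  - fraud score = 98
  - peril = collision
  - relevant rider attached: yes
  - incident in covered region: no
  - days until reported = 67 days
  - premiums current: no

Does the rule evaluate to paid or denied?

Paid

Atomic conditions:
  fraud score between 51 and 80: 98 in [51, 80] is false
  photo evidence submitted: no → false
  relevant rider attached: yes → true
  policy age = 173 months: 196 == 173 is false
  days until reported ≤ 108 days: 67 ≤ 108 is true
  premiums current: no → false
  deductible between 2261 USD and 5170 USD: 3390 in [2261, 5170] is true
  claims in prior 3 years < 4: 3 < 4 is true
  claim amount < 62518 USD: 56456 < 62518 is true
  peril = vandalism: collision == vandalism is false
  police report filed: yes → true
  incident in covered region: no → false
  claims in prior 3 years < 9: 3 < 9 is true
  deductible = 7837 USD: 3390 == 7837 is false
  claims in prior 3 years > 3: 3 > 3 is false
  claim amount ≤ 38504 USD: 56456 ≤ 38504 is false
Combine:
[1.1.1.1.1.1] false AND false = false
[1.1.1.1.1.2] true → false = false
[1.1.1.1.1] false AND false = false
[1.1.1.1.2.2.1] false OR true = true
[1.1.1.1.2.2] NOT true = false
[1.1.1.1.2.3] true AND true = true
[1.1.1.1.2] true AND false AND true = false
[1.1.1.1] false AND false = false
[1.1.1.2.1.1] false OR true = true
[1.1.1.2.1.2] false OR true = true
[1.1.1.2.1] true → true = true
[1.1.1.2.2.1] exactly-one(false, true) = true
[1.1.1.2.2.2] false OR false = false
[1.1.1.2.2] true OR false = true
[1.1.1.2] true OR true = true
[1.1.1] false AND true = false
[1.1] NOT false = true
[1] NOT true = false
[root] NOT false = true
Overall: true → paid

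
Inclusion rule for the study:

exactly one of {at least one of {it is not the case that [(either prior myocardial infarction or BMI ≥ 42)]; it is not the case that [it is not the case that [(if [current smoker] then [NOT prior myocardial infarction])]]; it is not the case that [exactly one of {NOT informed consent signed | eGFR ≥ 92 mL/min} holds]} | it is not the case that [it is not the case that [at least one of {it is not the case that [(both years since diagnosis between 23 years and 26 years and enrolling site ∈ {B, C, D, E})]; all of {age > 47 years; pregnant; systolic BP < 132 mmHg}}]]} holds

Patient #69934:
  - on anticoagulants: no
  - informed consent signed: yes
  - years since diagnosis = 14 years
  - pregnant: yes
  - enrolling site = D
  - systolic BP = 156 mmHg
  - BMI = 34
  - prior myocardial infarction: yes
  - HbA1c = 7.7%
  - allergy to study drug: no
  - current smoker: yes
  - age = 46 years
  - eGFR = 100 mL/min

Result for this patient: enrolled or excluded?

Atomic conditions:
  prior myocardial infarction: yes → true
  BMI ≥ 42: 34 ≥ 42 is false
  current smoker: yes → true
  NOT prior myocardial infarction: yes → false
  NOT informed consent signed: yes → false
  eGFR ≥ 92 mL/min: 100 ≥ 92 is true
  years since diagnosis between 23 years and 26 years: 14 in [23, 26] is false
  enrolling site ∈ {B, C, D, E}: D is in the set → true
  age > 47 years: 46 > 47 is false
  pregnant: yes → true
  systolic BP < 132 mmHg: 156 < 132 is false
Combine:
[1.1.1] true OR false = true
[1.1] NOT true = false
[1.2.1.1] true → false = false
[1.2.1] NOT false = true
[1.2] NOT true = false
[1.3.1] exactly-one(false, true) = true
[1.3] NOT true = false
[1] false OR false OR false = false
[2.1.1.1.1] false AND true = false
[2.1.1.1] NOT false = true
[2.1.1.2] false AND true AND false = false
[2.1.1] true OR false = true
[2.1] NOT true = false
[2] NOT false = true
[root] exactly-one(false, true) = true
Overall: true → enrolled

Enrolled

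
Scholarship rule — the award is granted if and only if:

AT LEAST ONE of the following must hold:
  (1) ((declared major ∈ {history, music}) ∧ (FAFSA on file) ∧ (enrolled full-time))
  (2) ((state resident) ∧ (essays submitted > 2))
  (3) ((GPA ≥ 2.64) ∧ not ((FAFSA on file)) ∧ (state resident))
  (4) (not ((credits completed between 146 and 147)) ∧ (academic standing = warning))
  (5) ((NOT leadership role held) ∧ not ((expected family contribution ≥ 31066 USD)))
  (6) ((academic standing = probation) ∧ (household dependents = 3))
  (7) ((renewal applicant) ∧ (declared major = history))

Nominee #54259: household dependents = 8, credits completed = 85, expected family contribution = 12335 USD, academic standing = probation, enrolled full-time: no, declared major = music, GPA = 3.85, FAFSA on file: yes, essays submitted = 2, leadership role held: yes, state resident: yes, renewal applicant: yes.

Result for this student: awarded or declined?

Declined

Atomic conditions:
  declared major ∈ {history, music}: music is in the set → true
  FAFSA on file: yes → true
  enrolled full-time: no → false
  state resident: yes → true
  essays submitted > 2: 2 > 2 is false
  GPA ≥ 2.64: 3.85 ≥ 2.64 is true
  credits completed between 146 and 147: 85 in [146, 147] is false
  academic standing = warning: probation == warning is false
  NOT leadership role held: yes → false
  expected family contribution ≥ 31066 USD: 12335 ≥ 31066 is false
  academic standing = probation: probation == probation is true
  household dependents = 3: 8 == 3 is false
  renewal applicant: yes → true
  declared major = history: music == history is false
Combine:
[1] true AND true AND false = false
[2] true AND false = false
[3.2] NOT true = false
[3] true AND false AND true = false
[4.1] NOT false = true
[4] true AND false = false
[5.2] NOT false = true
[5] false AND true = false
[6] true AND false = false
[7] true AND false = false
[root] false OR false OR false OR false OR false OR false OR false = false
Overall: false → declined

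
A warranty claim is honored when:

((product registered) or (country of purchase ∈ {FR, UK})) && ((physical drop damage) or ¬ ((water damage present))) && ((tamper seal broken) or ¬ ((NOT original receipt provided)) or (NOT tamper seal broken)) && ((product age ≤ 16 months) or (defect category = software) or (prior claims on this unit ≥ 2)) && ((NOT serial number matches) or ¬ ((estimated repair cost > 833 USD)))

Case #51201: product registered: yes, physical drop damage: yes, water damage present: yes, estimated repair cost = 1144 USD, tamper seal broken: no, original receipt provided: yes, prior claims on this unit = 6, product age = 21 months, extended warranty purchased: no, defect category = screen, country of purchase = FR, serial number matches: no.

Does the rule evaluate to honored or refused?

Honored

Atomic conditions:
  product registered: yes → true
  country of purchase ∈ {FR, UK}: FR is in the set → true
  physical drop damage: yes → true
  water damage present: yes → true
  tamper seal broken: no → false
  NOT original receipt provided: yes → false
  NOT tamper seal broken: no → true
  product age ≤ 16 months: 21 ≤ 16 is false
  defect category = software: screen == software is false
  prior claims on this unit ≥ 2: 6 ≥ 2 is true
  NOT serial number matches: no → true
  estimated repair cost > 833 USD: 1144 > 833 is true
Combine:
[1] true OR true = true
[2.2] NOT true = false
[2] true OR false = true
[3.2] NOT false = true
[3] false OR true OR true = true
[4] false OR false OR true = true
[5.2] NOT true = false
[5] true OR false = true
[root] true AND true AND true AND true AND true = true
Overall: true → honored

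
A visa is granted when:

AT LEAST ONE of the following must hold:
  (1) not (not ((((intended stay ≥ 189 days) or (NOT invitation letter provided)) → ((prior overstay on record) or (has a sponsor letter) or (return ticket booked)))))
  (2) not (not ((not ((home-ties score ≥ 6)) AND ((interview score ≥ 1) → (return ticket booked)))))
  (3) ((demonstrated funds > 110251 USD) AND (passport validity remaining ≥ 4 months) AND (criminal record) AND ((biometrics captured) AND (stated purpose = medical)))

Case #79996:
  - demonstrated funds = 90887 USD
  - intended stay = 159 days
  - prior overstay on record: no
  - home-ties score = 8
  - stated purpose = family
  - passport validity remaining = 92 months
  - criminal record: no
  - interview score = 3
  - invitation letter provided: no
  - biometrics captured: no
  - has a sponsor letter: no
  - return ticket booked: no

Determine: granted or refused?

Atomic conditions:
  intended stay ≥ 189 days: 159 ≥ 189 is false
  NOT invitation letter provided: no → true
  prior overstay on record: no → false
  has a sponsor letter: no → false
  return ticket booked: no → false
  home-ties score ≥ 6: 8 ≥ 6 is true
  interview score ≥ 1: 3 ≥ 1 is true
  demonstrated funds > 110251 USD: 90887 > 110251 is false
  passport validity remaining ≥ 4 months: 92 ≥ 4 is true
  criminal record: no → false
  biometrics captured: no → false
  stated purpose = medical: family == medical is false
Combine:
[1.1.1.1] false OR true = true
[1.1.1.2] false OR false OR false = false
[1.1.1] true → false = false
[1.1] NOT false = true
[1] NOT true = false
[2.1.1.1] NOT true = false
[2.1.1.2] true → false = false
[2.1.1] false AND false = false
[2.1] NOT false = true
[2] NOT true = false
[3.4] false AND false = false
[3] false AND true AND false AND false = false
[root] false OR false OR false = false
Overall: false → refused

Refused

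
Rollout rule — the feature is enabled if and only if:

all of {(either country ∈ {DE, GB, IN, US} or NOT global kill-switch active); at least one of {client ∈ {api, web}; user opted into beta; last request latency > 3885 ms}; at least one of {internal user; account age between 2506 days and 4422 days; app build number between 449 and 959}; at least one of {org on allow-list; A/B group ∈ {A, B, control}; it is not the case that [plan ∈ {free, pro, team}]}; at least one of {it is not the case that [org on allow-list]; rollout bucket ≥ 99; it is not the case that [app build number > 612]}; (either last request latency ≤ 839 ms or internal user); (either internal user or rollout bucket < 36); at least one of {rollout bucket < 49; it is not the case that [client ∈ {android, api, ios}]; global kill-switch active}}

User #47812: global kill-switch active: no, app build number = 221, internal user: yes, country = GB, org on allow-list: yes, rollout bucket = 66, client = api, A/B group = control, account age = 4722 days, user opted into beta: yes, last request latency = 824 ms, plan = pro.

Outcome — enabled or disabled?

Atomic conditions:
  country ∈ {DE, GB, IN, US}: GB is in the set → true
  NOT global kill-switch active: no → true
  client ∈ {api, web}: api is in the set → true
  user opted into beta: yes → true
  last request latency > 3885 ms: 824 > 3885 is false
  internal user: yes → true
  account age between 2506 days and 4422 days: 4722 in [2506, 4422] is false
  app build number between 449 and 959: 221 in [449, 959] is false
  org on allow-list: yes → true
  A/B group ∈ {A, B, control}: control is in the set → true
  plan ∈ {free, pro, team}: pro is in the set → true
  rollout bucket ≥ 99: 66 ≥ 99 is false
  app build number > 612: 221 > 612 is false
  last request latency ≤ 839 ms: 824 ≤ 839 is true
  rollout bucket < 36: 66 < 36 is false
  rollout bucket < 49: 66 < 49 is false
  client ∈ {android, api, ios}: api is in the set → true
  global kill-switch active: no → false
Combine:
[1] true OR true = true
[2] true OR true OR false = true
[3] true OR false OR false = true
[4.3] NOT true = false
[4] true OR true OR false = true
[5.1] NOT true = false
[5.3] NOT false = true
[5] false OR false OR true = true
[6] true OR true = true
[7] true OR false = true
[8.2] NOT true = false
[8] false OR false OR false = false
[root] true AND true AND true AND true AND true AND true AND true AND false = false
Overall: false → disabled

Disabled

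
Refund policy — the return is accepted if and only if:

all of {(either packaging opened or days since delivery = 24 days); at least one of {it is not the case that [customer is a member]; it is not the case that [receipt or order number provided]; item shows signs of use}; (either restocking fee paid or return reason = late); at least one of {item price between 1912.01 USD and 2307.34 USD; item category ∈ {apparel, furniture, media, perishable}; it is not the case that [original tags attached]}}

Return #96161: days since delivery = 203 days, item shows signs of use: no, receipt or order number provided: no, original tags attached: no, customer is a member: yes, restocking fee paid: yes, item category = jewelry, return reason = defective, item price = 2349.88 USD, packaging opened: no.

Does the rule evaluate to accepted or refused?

Atomic conditions:
  packaging opened: no → false
  days since delivery = 24 days: 203 == 24 is false
  customer is a member: yes → true
  receipt or order number provided: no → false
  item shows signs of use: no → false
  restocking fee paid: yes → true
  return reason = late: defective == late is false
  item price between 1912.01 USD and 2307.34 USD: 2349.88 in [1912.01, 2307.34] is false
  item category ∈ {apparel, furniture, media, perishable}: jewelry is not in the set → false
  original tags attached: no → false
Combine:
[1] false OR false = false
[2.1] NOT true = false
[2.2] NOT false = true
[2] false OR true OR false = true
[3] true OR false = true
[4.3] NOT false = true
[4] false OR false OR true = true
[root] false AND true AND true AND true = false
Overall: false → refused

Refused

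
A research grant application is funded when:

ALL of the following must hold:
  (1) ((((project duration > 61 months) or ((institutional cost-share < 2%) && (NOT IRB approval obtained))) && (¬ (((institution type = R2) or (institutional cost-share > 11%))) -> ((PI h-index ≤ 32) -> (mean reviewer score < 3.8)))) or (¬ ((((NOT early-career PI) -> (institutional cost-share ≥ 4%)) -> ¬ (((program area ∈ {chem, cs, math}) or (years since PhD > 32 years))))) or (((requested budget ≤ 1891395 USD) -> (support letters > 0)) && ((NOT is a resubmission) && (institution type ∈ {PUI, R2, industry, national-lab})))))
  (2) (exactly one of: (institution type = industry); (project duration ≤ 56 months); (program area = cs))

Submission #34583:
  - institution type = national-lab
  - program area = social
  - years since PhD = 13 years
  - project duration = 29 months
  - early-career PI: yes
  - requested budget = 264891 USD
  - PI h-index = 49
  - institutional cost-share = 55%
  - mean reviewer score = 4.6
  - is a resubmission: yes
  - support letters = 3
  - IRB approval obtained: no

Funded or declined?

Atomic conditions:
  project duration > 61 months: 29 > 61 is false
  institutional cost-share < 2%: 55 < 2 is false
  NOT IRB approval obtained: no → true
  institution type = R2: national-lab == R2 is false
  institutional cost-share > 11%: 55 > 11 is true
  PI h-index ≤ 32: 49 ≤ 32 is false
  mean reviewer score < 3.8: 4.6 < 3.8 is false
  NOT early-career PI: yes → false
  institutional cost-share ≥ 4%: 55 ≥ 4 is true
  program area ∈ {chem, cs, math}: social is not in the set → false
  years since PhD > 32 years: 13 > 32 is false
  requested budget ≤ 1891395 USD: 264891 ≤ 1891395 is true
  support letters > 0: 3 > 0 is true
  NOT is a resubmission: yes → false
  institution type ∈ {PUI, R2, industry, national-lab}: national-lab is in the set → true
  institution type = industry: national-lab == industry is false
  project duration ≤ 56 months: 29 ≤ 56 is true
  program area = cs: social == cs is false
Combine:
[1.1.1.2] false AND true = false
[1.1.1] false OR false = false
[1.1.2.1.1] false OR true = true
[1.1.2.1] NOT true = false
[1.1.2.2] false → false (antecedent false ⇒ implication holds) = true
[1.1.2] false → true (antecedent false ⇒ implication holds) = true
[1.1] false AND true = false
[1.2.1.1.1] false → true (antecedent false ⇒ implication holds) = true
[1.2.1.1.2.1] false OR false = false
[1.2.1.1.2] NOT false = true
[1.2.1.1] true → true = true
[1.2.1] NOT true = false
[1.2.2.1] true → true = true
[1.2.2.2] false AND true = false
[1.2.2] true AND false = false
[1.2] false OR false = false
[1] false OR false = false
[2] exactly-one(false, true, false) = true
[root] false AND true = false
Overall: false → declined

Declined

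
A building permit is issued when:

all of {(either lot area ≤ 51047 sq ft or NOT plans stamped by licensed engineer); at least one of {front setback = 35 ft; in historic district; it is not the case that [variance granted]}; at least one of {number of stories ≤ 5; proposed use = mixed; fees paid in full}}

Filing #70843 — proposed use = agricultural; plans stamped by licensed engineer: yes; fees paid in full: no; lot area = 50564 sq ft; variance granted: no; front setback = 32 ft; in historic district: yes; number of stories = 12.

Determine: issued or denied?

Atomic conditions:
  lot area ≤ 51047 sq ft: 50564 ≤ 51047 is true
  NOT plans stamped by licensed engineer: yes → false
  front setback = 35 ft: 32 == 35 is false
  in historic district: yes → true
  variance granted: no → false
  number of stories ≤ 5: 12 ≤ 5 is false
  proposed use = mixed: agricultural == mixed is false
  fees paid in full: no → false
Combine:
[1] true OR false = true
[2.3] NOT false = true
[2] false OR true OR true = true
[3] false OR false OR false = false
[root] true AND true AND false = false
Overall: false → denied

Denied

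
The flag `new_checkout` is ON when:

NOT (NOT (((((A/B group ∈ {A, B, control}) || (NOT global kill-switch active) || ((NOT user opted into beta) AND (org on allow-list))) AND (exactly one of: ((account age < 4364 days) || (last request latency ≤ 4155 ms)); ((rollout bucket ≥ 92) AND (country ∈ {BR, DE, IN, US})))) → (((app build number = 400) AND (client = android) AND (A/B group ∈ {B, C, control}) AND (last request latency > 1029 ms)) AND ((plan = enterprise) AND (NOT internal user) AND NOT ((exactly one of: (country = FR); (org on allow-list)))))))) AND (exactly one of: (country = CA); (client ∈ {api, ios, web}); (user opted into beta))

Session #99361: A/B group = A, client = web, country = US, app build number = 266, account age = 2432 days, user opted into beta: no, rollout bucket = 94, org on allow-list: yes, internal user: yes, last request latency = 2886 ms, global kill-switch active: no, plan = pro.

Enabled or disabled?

Atomic conditions:
  A/B group ∈ {A, B, control}: A is in the set → true
  NOT global kill-switch active: no → true
  NOT user opted into beta: no → true
  org on allow-list: yes → true
  account age < 4364 days: 2432 < 4364 is true
  last request latency ≤ 4155 ms: 2886 ≤ 4155 is true
  rollout bucket ≥ 92: 94 ≥ 92 is true
  country ∈ {BR, DE, IN, US}: US is in the set → true
  app build number = 400: 266 == 400 is false
  client = android: web == android is false
  A/B group ∈ {B, C, control}: A is not in the set → false
  last request latency > 1029 ms: 2886 > 1029 is true
  plan = enterprise: pro == enterprise is false
  NOT internal user: yes → false
  country = FR: US == FR is false
  country = CA: US == CA is false
  client ∈ {api, ios, web}: web is in the set → true
  user opted into beta: no → false
Combine:
[1.1.1.1.1.3] true AND true = true
[1.1.1.1.1] true OR true OR true = true
[1.1.1.1.2.1] true OR true = true
[1.1.1.1.2.2] true AND true = true
[1.1.1.1.2] exactly-one(true, true) = false
[1.1.1.1] true AND false = false
[1.1.1.2.1] false AND false AND false AND true = false
[1.1.1.2.2.3.1] exactly-one(false, true) = true
[1.1.1.2.2.3] NOT true = false
[1.1.1.2.2] false AND false AND false = false
[1.1.1.2] false AND false = false
[1.1.1] false → false (antecedent false ⇒ implication holds) = true
[1.1] NOT true = false
[1] NOT false = true
[2] exactly-one(false, true, false) = true
[root] true AND true = true
Overall: true → enabled

Enabled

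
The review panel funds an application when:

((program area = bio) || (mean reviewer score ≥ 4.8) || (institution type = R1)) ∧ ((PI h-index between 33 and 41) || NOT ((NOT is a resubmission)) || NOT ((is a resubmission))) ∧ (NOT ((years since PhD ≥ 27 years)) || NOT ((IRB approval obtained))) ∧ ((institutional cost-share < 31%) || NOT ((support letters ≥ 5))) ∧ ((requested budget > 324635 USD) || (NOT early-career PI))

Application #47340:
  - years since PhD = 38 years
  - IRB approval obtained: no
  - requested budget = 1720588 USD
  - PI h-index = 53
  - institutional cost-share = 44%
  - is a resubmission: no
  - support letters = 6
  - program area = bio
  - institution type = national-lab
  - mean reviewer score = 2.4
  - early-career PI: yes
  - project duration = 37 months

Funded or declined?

Atomic conditions:
  program area = bio: bio == bio is true
  mean reviewer score ≥ 4.8: 2.4 ≥ 4.8 is false
  institution type = R1: national-lab == R1 is false
  PI h-index between 33 and 41: 53 in [33, 41] is false
  NOT is a resubmission: no → true
  is a resubmission: no → false
  years since PhD ≥ 27 years: 38 ≥ 27 is true
  IRB approval obtained: no → false
  institutional cost-share < 31%: 44 < 31 is false
  support letters ≥ 5: 6 ≥ 5 is true
  requested budget > 324635 USD: 1720588 > 324635 is true
  NOT early-career PI: yes → false
Combine:
[1] true OR false OR false = true
[2.2] NOT true = false
[2.3] NOT false = true
[2] false OR false OR true = true
[3.1] NOT true = false
[3.2] NOT false = true
[3] false OR true = true
[4.2] NOT true = false
[4] false OR false = false
[5] true OR false = true
[root] true AND true AND true AND false AND true = false
Overall: false → declined

Declined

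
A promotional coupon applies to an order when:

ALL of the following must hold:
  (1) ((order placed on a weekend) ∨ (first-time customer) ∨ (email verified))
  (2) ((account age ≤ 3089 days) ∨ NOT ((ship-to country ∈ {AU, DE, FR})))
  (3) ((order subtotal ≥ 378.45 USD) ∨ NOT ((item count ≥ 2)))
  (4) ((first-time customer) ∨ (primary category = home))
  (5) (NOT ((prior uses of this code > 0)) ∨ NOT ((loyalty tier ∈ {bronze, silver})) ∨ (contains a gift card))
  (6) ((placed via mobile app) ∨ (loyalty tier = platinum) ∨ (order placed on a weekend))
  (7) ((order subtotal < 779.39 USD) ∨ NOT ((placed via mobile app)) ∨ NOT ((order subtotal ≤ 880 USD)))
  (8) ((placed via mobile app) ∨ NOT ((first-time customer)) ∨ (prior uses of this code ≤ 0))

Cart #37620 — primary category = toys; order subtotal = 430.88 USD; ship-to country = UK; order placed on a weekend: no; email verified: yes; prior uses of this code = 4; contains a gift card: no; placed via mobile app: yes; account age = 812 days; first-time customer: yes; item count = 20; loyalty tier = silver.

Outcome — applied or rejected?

Atomic conditions:
  order placed on a weekend: no → false
  first-time customer: yes → true
  email verified: yes → true
  account age ≤ 3089 days: 812 ≤ 3089 is true
  ship-to country ∈ {AU, DE, FR}: UK is not in the set → false
  order subtotal ≥ 378.45 USD: 430.88 ≥ 378.45 is true
  item count ≥ 2: 20 ≥ 2 is true
  primary category = home: toys == home is false
  prior uses of this code > 0: 4 > 0 is true
  loyalty tier ∈ {bronze, silver}: silver is in the set → true
  contains a gift card: no → false
  placed via mobile app: yes → true
  loyalty tier = platinum: silver == platinum is false
  order subtotal < 779.39 USD: 430.88 < 779.39 is true
  order subtotal ≤ 880 USD: 430.88 ≤ 880 is true
  prior uses of this code ≤ 0: 4 ≤ 0 is false
Combine:
[1] false OR true OR true = true
[2.2] NOT false = true
[2] true OR true = true
[3.2] NOT true = false
[3] true OR false = true
[4] true OR false = true
[5.1] NOT true = false
[5.2] NOT true = false
[5] false OR false OR false = false
[6] true OR false OR false = true
[7.2] NOT true = false
[7.3] NOT true = false
[7] true OR false OR false = true
[8.2] NOT true = false
[8] true OR false OR false = true
[root] true AND true AND true AND true AND false AND true AND true AND true = false
Overall: false → rejected

Rejected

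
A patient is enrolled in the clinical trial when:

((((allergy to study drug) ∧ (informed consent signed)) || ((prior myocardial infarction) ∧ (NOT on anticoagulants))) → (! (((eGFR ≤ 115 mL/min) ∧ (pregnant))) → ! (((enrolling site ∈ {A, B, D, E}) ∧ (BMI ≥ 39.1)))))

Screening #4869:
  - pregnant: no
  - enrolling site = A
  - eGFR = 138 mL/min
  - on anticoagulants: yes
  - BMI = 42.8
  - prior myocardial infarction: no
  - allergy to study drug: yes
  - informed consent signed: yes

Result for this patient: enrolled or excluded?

Atomic conditions:
  allergy to study drug: yes → true
  informed consent signed: yes → true
  prior myocardial infarction: no → false
  NOT on anticoagulants: yes → false
  eGFR ≤ 115 mL/min: 138 ≤ 115 is false
  pregnant: no → false
  enrolling site ∈ {A, B, D, E}: A is in the set → true
  BMI ≥ 39.1: 42.8 ≥ 39.1 is true
Combine:
[1.1] true AND true = true
[1.2] false AND false = false
[1] true OR false = true
[2.1.1] false AND false = false
[2.1] NOT false = true
[2.2.1] true AND true = true
[2.2] NOT true = false
[2] true → false = false
[root] true → false = false
Overall: false → excluded

Excluded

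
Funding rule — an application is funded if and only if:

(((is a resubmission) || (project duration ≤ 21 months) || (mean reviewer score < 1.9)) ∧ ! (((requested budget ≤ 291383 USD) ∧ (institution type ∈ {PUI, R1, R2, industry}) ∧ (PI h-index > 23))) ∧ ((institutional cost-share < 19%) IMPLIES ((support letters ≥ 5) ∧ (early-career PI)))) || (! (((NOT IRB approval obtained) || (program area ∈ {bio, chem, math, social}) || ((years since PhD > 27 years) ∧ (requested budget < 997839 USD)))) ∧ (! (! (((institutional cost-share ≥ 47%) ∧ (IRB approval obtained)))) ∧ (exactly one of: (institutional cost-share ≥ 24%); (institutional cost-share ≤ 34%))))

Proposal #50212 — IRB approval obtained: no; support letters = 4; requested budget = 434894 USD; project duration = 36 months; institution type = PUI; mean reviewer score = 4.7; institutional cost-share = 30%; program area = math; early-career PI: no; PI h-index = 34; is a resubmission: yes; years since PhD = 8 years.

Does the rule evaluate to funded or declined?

Atomic conditions:
  is a resubmission: yes → true
  project duration ≤ 21 months: 36 ≤ 21 is false
  mean reviewer score < 1.9: 4.7 < 1.9 is false
  requested budget ≤ 291383 USD: 434894 ≤ 291383 is false
  institution type ∈ {PUI, R1, R2, industry}: PUI is in the set → true
  PI h-index > 23: 34 > 23 is true
  institutional cost-share < 19%: 30 < 19 is false
  support letters ≥ 5: 4 ≥ 5 is false
  early-career PI: no → false
  NOT IRB approval obtained: no → true
  program area ∈ {bio, chem, math, social}: math is in the set → true
  years since PhD > 27 years: 8 > 27 is false
  requested budget < 997839 USD: 434894 < 997839 is true
  institutional cost-share ≥ 47%: 30 ≥ 47 is false
  IRB approval obtained: no → false
  institutional cost-share ≥ 24%: 30 ≥ 24 is true
  institutional cost-share ≤ 34%: 30 ≤ 34 is true
Combine:
[1.1] true OR false OR false = true
[1.2.1] false AND true AND true = false
[1.2] NOT false = true
[1.3.2] false AND false = false
[1.3] false → false (antecedent false ⇒ implication holds) = true
[1] true AND true AND true = true
[2.1.1.3] false AND true = false
[2.1.1] true OR true OR false = true
[2.1] NOT true = false
[2.2.1.1.1] false AND false = false
[2.2.1.1] NOT false = true
[2.2.1] NOT true = false
[2.2.2] exactly-one(true, true) = false
[2.2] false AND false = false
[2] false AND false = false
[root] true OR false = true
Overall: true → funded

Funded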